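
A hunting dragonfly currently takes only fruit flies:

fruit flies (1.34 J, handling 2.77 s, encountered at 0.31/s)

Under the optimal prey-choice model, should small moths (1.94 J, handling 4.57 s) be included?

Current rate: (0.31×1.34)/(1 + 0.31×2.77) = 0.2235 J/s.
Profitability of small moths: 1.94/4.57 = 0.4245 J/s.
Since 0.4245 > R, including small moths increases the long-run rate.

Yes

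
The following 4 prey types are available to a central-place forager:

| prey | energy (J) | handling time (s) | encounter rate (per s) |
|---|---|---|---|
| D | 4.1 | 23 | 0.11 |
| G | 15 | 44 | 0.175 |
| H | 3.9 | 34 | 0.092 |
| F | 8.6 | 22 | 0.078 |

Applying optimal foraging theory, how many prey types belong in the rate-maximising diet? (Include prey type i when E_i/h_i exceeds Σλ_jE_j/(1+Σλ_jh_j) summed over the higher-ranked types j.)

E/h in descending order: F 0.391, G 0.341, D 0.178, H 0.115 J/s. The optimal diet is the largest prefix of this list for which every included type satisfies E_i/h_i > R on the types above it.
Rate on top 1: 0.247. G: 0.341 > 0.247 → include.
Rate on top 2: 0.3164. D: 0.178 < 0.3164 → exclude; stop.
Optimal diet: F, G — 2 of 4 types.

2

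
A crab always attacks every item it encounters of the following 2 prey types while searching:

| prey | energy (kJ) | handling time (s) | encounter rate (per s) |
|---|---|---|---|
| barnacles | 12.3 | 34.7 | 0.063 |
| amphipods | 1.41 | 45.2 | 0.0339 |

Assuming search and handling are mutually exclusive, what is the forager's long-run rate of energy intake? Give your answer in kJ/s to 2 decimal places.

R = Σλ_iE_i / (1 + Σλ_ih_i)
Numerator: 0.063×12.3 + 0.0339×1.41 = 0.8227
Denominator: 1 + 0.063×34.7 + 0.0339×45.2 = 4.718
R = 0.8227/4.718 = 0.1744 kJ/s

0.17 kJ/s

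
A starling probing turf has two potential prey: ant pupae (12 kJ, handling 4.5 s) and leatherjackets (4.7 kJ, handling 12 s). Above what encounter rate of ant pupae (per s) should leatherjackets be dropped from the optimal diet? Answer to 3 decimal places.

The zero-one rule: include leatherjackets iff E₂/h₂ > λE₁/(1+λh₁). Equality gives the switch point.
λE₁h₂ = E₂ + λE₂h₁ ⇒ λ = E₂/(E₁h₂ − E₂h₁) = 4.7/(144 − 21.15) = 0.03826 per s.

0.038 per s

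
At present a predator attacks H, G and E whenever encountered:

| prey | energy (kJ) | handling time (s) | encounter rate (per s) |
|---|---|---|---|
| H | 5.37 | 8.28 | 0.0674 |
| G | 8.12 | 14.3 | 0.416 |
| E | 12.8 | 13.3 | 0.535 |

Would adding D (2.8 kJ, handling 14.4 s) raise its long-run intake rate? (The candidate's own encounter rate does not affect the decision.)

On H, G and E alone, R = ΣλE/(1+Σλh) = 10.59/14.62 = 0.7241 kJ/s.
Profitability of D: 2.8/14.4 = 0.1944 kJ/s.
Since 0.1944 < R, time spent handling D is better spent searching.

No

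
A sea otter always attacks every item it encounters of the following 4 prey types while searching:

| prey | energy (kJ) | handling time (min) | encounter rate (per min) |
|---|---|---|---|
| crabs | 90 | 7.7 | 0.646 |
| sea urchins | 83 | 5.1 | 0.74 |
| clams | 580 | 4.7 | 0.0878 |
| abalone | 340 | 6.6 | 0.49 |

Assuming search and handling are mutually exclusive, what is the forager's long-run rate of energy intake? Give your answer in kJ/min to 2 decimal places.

25.17 kJ/min

R = Σλ_iE_i / (1 + Σλ_ih_i)
Numerator: 0.646×90 + 0.74×83 + 0.0878×580 + 0.49×340 = 337.1
Denominator: 1 + 0.646×7.7 + 0.74×5.1 + 0.0878×4.7 + 0.49×6.6 = 13.39
R = 337.1/13.39 = 25.17 kJ/min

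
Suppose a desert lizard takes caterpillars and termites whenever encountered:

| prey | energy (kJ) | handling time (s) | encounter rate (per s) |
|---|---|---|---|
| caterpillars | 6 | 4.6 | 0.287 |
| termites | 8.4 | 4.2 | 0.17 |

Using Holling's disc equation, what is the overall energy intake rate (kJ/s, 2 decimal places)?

1.04 kJ/s

Energy encountered per unit search time: 0.287×6 + 0.17×8.4 = 3.15 kJ/s.
Handling time per unit search time: 0.287×4.6 + 0.17×4.2 = 2.034.
Rate = 3.15/(1 + 2.034) = 1.038 kJ/s.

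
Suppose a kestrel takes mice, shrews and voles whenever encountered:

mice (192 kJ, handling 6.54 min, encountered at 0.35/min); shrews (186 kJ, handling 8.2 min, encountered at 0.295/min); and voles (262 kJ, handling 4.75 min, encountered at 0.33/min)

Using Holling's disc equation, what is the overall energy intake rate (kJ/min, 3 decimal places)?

Energy encountered per unit search time: 0.35×192 + 0.295×186 + 0.33×262 = 208.5 kJ/min.
Handling time per unit search time: 0.35×6.54 + 0.295×8.2 + 0.33×4.75 = 6.275.
Rate = 208.5/(1 + 6.275) = 28.66 kJ/min.

28.662 kJ/min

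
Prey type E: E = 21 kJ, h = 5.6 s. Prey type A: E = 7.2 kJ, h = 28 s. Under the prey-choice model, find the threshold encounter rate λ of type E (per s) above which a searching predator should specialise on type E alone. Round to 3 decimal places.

0.013 per s

Drop type A once their profitability E₂/h₂ falls below the rate achievable on type E alone: E₂/h₂ = λE₁/(1 + λh₁).
Solve for λ: λE₁h₂ = E₂(1 + λh₁) → λ(E₁h₂ − E₂h₁) = E₂ → λ = E₂/(E₁h₂ − E₂h₁).
λ = 7.2/(21×28 − 7.2×5.6) = 7.2/547.7 = 0.01315 per s.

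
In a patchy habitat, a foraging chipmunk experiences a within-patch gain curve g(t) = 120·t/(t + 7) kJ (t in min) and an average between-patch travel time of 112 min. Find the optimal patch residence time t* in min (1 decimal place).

28.0 min

By the marginal value theorem, leave when the instantaneous gain rate g'(t) equals the habitat-wide average g(t)/(T + t).
g'(t) = 120·7/(t + 7)². Setting 120·7/(t+7)² = 120t/[(t+7)(112+t)] gives 7(112+t) = t(t+7), so t² = 7×112 = 784.
t* = √784 = 28 min.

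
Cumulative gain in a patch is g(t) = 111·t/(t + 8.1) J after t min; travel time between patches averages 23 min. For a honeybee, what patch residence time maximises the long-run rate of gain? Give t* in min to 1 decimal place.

Maximise g(t)/(T+t): set derivative to zero → g'(t)(T+t) = g(t).
g'(t) = 111·8.1/(t + 8.1)². Setting 111·8.1/(t+8.1)² = 111t/[(t+8.1)(23+t)] gives 8.1(23+t) = t(t+8.1), so t² = 8.1×23 = 186.3.
t* = √186.3 = 13.65 min.

13.6 min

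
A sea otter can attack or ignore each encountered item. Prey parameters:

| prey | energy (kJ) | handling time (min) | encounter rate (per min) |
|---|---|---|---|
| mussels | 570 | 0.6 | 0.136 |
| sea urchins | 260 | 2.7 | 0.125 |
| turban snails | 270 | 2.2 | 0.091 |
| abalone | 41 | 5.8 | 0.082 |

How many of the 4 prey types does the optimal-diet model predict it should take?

Profitabilities (E/h, kJ/min): mussels 950, turban snails 123, sea urchins 96.3, abalone 7.07. Add prey in this order while the next type's profitability exceeds the intake rate on those already taken.
Rate on top 1: 71.67. turban snails: 123 > 71.67 → include.
Rate on top 2: 79.65. sea urchins: 96.3 > 79.65 → include.
Rate on top 3: 83.12. abalone: 7.07 < 83.12 → exclude; stop.
Optimal diet: mussels, turban snails, sea urchins — 3 of 4 types.

3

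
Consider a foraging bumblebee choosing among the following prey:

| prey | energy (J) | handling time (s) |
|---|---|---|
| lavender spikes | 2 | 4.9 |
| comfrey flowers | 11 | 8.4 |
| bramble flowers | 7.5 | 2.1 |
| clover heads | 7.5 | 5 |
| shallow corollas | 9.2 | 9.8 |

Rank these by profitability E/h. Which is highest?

bramble flowers

Profitability E/h (J/s): lavender spikes = 2/4.9 = 0.408, comfrey flowers = 11/8.4 = 1.31, bramble flowers = 7.5/2.1 = 3.57, clover heads = 7.5/5 = 1.5, shallow corollas = 9.2/9.8 = 0.939.
Ranked: bramble flowers > clover heads > comfrey flowers > shallow corollas > lavender spikes.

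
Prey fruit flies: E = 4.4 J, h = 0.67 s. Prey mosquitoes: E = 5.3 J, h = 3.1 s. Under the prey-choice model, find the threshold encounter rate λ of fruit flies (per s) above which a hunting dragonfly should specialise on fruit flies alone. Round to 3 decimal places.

Drop mosquitoes once their profitability E₂/h₂ falls below the rate achievable on fruit flies alone: E₂/h₂ = λE₁/(1 + λh₁).
Solve for λ: λE₁h₂ = E₂(1 + λh₁) → λ(E₁h₂ − E₂h₁) = E₂ → λ = E₂/(E₁h₂ − E₂h₁).
λ = 5.3/(4.4×3.1 − 5.3×0.67) = 5.3/10.09 = 0.5253 per s.

0.525 per s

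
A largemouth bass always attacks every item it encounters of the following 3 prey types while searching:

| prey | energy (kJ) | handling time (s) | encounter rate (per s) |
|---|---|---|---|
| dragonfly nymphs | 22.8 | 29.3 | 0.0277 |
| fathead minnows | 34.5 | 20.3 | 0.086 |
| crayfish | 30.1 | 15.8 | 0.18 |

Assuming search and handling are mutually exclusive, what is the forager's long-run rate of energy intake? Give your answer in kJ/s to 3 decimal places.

R = (0.0277×22.8 + 0.086×34.5 + 0.18×30.1) / (1 + 0.0277×29.3 + 0.086×20.3 + 0.18×15.8) = 9.017/6.401 = 1.409 kJ/s.

1.409 kJ/s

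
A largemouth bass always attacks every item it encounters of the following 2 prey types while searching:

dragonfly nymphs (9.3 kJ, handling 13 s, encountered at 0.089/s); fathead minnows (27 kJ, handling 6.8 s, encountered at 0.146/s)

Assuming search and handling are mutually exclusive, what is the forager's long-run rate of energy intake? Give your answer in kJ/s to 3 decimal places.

1.514 kJ/s

R = Σλ_iE_i / (1 + Σλ_ih_i)
Numerator: 0.089×9.3 + 0.146×27 = 4.77
Denominator: 1 + 0.089×13 + 0.146×6.8 = 3.15
R = 4.77/3.15 = 1.514 kJ/s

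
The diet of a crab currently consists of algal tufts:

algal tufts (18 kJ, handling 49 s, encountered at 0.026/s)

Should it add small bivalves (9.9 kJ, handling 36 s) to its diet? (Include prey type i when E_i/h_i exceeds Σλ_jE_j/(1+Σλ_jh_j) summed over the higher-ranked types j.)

Yes

Current rate: (0.026×18)/(1 + 0.026×49) = 0.2058 kJ/s.
Profitability of small bivalves: 9.9/36 = 0.275 kJ/s.
Since 0.275 > R, including small bivalves increases the long-run rate.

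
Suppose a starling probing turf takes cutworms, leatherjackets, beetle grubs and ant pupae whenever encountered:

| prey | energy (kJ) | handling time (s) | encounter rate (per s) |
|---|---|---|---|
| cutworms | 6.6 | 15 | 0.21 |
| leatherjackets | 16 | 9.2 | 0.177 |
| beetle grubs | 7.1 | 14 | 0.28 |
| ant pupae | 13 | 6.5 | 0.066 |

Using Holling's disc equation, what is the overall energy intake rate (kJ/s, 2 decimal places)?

0.70 kJ/s

Energy encountered per unit search time: 0.21×6.6 + 0.177×16 + 0.28×7.1 + 0.066×13 = 7.064 kJ/s.
Handling time per unit search time: 0.21×15 + 0.177×9.2 + 0.28×14 + 0.066×6.5 = 9.127.
Rate = 7.064/(1 + 9.127) = 0.6975 kJ/s.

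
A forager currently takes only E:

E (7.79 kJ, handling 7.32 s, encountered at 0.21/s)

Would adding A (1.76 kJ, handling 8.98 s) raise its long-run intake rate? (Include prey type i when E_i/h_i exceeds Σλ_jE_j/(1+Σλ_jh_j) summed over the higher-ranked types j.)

No

On E alone, R = ΣλE/(1+Σλh) = 1.636/2.537 = 0.6448 kJ/s.
Profitability of A: 1.76/8.98 = 0.196 kJ/s.
0.196 < 0.6448, so adding A would lower the average — exclude it.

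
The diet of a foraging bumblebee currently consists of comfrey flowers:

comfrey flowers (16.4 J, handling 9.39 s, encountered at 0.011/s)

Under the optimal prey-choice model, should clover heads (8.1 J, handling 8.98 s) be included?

Yes

On comfrey flowers alone, R = ΣλE/(1+Σλh) = 0.1804/1.103 = 0.1635 J/s.
Profitability of clover heads: 8.1/8.98 = 0.902 J/s.
Since 0.902 > R, including clover heads increases the long-run rate.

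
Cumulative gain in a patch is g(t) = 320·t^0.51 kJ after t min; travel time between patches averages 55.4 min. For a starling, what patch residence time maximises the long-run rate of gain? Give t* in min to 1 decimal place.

57.7 min

Maximise g(t)/(T+t): set derivative to zero → g'(t)(T+t) = g(t).
g'(t) = 0.51·320·t^-0.49. Setting 0.51·320·t^-0.49 = 320·t^0.51/(55.4+t) gives 0.51(55.4+t) = t, so 0.49·t = 0.51×55.4.
t* = 0.51×55.4/0.49 = 57.66 min.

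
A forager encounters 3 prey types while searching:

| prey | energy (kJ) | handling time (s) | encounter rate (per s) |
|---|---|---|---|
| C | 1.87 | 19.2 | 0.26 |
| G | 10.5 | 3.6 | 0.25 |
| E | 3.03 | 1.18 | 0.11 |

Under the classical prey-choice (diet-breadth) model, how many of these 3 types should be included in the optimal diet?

E/h in descending order: G 2.92, E 2.57, C 0.0974 kJ/s. The optimal diet is the largest prefix of this list for which every included type satisfies E_i/h_i > R on the types above it.
Rate on top 1: 1.382. E: 2.57 > 1.382 → include.
Rate on top 2: 1.457. C: 0.0974 < 1.457 → exclude; stop.
Optimal diet: G, E — 2 of 3 types.

2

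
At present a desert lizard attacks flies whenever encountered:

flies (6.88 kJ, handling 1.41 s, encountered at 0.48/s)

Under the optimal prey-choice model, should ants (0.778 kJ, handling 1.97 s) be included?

No

Current rate: (0.48×6.88)/(1 + 0.48×1.41) = 1.969 kJ/s.
ants: E/h = 0.778/1.97 = 0.3949 kJ/s.
Since 0.3949 < R, time spent handling ants is better spent searching.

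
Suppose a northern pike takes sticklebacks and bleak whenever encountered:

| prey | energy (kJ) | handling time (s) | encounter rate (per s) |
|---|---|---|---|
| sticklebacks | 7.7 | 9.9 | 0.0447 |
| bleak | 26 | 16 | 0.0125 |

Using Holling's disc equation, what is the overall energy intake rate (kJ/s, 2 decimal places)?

0.41 kJ/s

R = Σλ_iE_i / (1 + Σλ_ih_i)
Numerator: 0.0447×7.7 + 0.0125×26 = 0.6692
Denominator: 1 + 0.0447×9.9 + 0.0125×16 = 1.643
R = 0.6692/1.643 = 0.4074 kJ/s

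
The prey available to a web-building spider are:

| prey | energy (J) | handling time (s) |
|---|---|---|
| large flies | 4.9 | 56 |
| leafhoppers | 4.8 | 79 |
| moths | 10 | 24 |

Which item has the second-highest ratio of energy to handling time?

large flies

Profitability E/h (J/s): large flies = 4.9/56 = 0.0875, leafhoppers = 4.8/79 = 0.0608, moths = 10/24 = 0.417.
Ranked: moths > large flies > leafhoppers.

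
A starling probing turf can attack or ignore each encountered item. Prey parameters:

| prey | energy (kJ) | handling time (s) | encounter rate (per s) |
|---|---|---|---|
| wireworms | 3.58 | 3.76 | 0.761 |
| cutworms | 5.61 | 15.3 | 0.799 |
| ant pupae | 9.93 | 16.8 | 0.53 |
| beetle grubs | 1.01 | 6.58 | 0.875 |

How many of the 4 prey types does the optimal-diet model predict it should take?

1

E/h in descending order: wireworms 0.952, ant pupae 0.591, cutworms 0.367, beetle grubs 0.153 kJ/s. The optimal diet is the largest prefix of this list for which every included type satisfies E_i/h_i > R on the types above it.
Rate on top 1: 0.7055. ant pupae: 0.591 < 0.7055 → exclude; stop.
Optimal diet: wireworms — 1 of 4 types.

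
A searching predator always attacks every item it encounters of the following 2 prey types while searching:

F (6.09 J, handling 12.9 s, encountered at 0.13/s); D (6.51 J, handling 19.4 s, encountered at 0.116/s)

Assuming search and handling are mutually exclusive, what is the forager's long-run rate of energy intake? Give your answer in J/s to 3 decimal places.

Energy encountered per unit search time: 0.13×6.09 + 0.116×6.51 = 1.547 J/s.
Handling time per unit search time: 0.13×12.9 + 0.116×19.4 = 3.927.
Rate = 1.547/(1 + 3.927) = 0.3139 J/s.

0.314 J/s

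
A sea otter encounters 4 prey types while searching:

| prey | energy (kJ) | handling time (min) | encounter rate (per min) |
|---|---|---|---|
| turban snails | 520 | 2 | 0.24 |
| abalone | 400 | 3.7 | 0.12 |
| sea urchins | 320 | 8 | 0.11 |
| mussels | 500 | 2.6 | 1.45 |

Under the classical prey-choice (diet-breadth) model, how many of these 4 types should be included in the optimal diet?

Rank by E/h (kJ/min): turban snails 260, mussels 192, abalone 108, sea urchins 40. Include each in turn until the next type's E/h falls below the running intake rate.
Rate on top 1: 84.32. mussels: 192 > 84.32 → include.
Rate on top 2: 161.9. abalone: 108 < 161.9 → exclude; stop.
Optimal diet: turban snails, mussels — 2 of 4 types.

2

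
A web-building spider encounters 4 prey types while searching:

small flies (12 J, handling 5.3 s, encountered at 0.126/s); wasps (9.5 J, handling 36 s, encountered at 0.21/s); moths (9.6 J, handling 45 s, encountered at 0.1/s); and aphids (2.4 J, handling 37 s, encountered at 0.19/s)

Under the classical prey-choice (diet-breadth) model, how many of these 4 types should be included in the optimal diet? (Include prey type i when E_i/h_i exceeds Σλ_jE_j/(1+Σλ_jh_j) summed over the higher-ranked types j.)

Profitabilities (E/h, J/s): small flies 2.26, wasps 0.264, moths 0.213, aphids 0.0649. Add prey in this order while the next type's profitability exceeds the intake rate on those already taken.
Rate on top 1: 0.9066. wasps: 0.264 < 0.9066 → exclude; stop.
Optimal diet: small flies — 1 of 4 types.

1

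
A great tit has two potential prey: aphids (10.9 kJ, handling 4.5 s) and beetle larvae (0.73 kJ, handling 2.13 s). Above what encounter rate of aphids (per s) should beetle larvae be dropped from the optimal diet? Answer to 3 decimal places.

Drop beetle larvae once their profitability E₂/h₂ falls below the rate achievable on aphids alone: E₂/h₂ = λE₁/(1 + λh₁).
Solve for λ: λE₁h₂ = E₂(1 + λh₁) → λ(E₁h₂ − E₂h₁) = E₂ → λ = E₂/(E₁h₂ − E₂h₁).
λ = 0.73/(10.9×2.13 − 0.73×4.5) = 0.73/19.93 = 0.03662 per s.

0.037 per s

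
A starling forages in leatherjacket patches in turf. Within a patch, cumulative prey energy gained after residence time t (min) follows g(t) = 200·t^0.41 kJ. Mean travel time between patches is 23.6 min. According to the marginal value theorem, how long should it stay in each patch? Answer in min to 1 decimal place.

16.4 min

Maximise g(t)/(T+t): set derivative to zero → g'(t)(T+t) = g(t).
g'(t) = 0.41·200·t^-0.59. Setting 0.41·200·t^-0.59 = 200·t^0.41/(23.6+t) gives 0.41(23.6+t) = t, so 0.59·t = 0.41×23.6.
t* = 0.41×23.6/0.59 = 16.4 min.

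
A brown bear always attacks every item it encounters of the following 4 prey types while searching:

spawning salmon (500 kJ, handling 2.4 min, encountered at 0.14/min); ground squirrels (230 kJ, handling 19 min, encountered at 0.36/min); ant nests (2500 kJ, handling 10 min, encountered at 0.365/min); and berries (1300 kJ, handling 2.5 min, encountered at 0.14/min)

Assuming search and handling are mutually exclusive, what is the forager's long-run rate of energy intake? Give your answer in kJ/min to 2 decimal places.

102.44 kJ/min

R = (0.14×500 + 0.36×230 + 0.365×2500 + 0.14×1300) / (1 + 0.14×2.4 + 0.36×19 + 0.365×10 + 0.14×2.5) = 1247/12.18 = 102.4 kJ/min.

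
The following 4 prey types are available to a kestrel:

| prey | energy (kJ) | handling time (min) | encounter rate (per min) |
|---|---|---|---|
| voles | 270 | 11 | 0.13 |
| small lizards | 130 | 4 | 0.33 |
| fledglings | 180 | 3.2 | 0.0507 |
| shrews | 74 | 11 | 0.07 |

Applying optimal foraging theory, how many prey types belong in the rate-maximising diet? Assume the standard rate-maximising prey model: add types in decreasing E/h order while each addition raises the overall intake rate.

3

E/h in descending order: fledglings 56.2, small lizards 32.5, voles 24.5, shrews 6.73 kJ/min. The optimal diet is the largest prefix of this list for which every included type satisfies E_i/h_i > R on the types above it.
Rate on top 1: 7.852. small lizards: 32.5 > 7.852 → include.
Rate on top 2: 20.96. voles: 24.5 > 20.96 → include.
Rate on top 3: 22.27. shrews: 6.73 < 22.27 → exclude; stop.
Optimal diet: fledglings, small lizards, voles — 3 of 4 types.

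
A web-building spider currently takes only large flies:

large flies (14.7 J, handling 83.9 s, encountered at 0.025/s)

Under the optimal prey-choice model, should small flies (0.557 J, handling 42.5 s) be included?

No

Current rate: (0.025×14.7)/(1 + 0.025×83.9) = 0.1186 J/s.
small flies: E/h = 0.557/42.5 = 0.01311 J/s.
Since 0.01311 < R, time spent handling small flies is better spent searching.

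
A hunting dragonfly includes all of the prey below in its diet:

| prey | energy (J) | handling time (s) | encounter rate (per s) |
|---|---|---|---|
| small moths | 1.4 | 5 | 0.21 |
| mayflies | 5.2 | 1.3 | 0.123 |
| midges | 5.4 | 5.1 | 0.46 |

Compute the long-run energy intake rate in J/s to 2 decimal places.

Energy encountered per unit search time: 0.21×1.4 + 0.123×5.2 + 0.46×5.4 = 3.418 J/s.
Handling time per unit search time: 0.21×5 + 0.123×1.3 + 0.46×5.1 = 3.556.
Rate = 3.418/(1 + 3.556) = 0.7501 J/s.

0.75 J/s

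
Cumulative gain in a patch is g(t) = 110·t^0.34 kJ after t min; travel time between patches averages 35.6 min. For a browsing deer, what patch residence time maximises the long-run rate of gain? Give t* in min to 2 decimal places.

Maximise g(t)/(T+t): set derivative to zero → g'(t)(T+t) = g(t).
g'(t) = 0.34·110·t^-0.66. Setting 0.34·110·t^-0.66 = 110·t^0.34/(35.6+t) gives 0.34(35.6+t) = t, so 0.66·t = 0.34×35.6.
t* = 0.34×35.6/0.66 = 18.34 min.

18.34 min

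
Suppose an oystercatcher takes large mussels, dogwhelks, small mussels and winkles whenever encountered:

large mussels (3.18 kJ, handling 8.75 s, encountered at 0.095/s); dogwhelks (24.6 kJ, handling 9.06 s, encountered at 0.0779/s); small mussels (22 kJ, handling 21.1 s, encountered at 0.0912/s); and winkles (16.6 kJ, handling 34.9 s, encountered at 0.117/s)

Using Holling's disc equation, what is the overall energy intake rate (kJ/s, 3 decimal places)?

0.722 kJ/s

Energy encountered per unit search time: 0.095×3.18 + 0.0779×24.6 + 0.0912×22 + 0.117×16.6 = 6.167 kJ/s.
Handling time per unit search time: 0.095×8.75 + 0.0779×9.06 + 0.0912×21.1 + 0.117×34.9 = 7.545.
Rate = 6.167/(1 + 7.545) = 0.7217 kJ/s.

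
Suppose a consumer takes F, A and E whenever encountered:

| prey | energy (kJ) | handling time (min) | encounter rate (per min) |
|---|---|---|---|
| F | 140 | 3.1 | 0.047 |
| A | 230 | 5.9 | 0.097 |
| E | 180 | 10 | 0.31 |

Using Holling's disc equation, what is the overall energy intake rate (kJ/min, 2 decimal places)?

17.58 kJ/min

R = (0.047×140 + 0.097×230 + 0.31×180) / (1 + 0.047×3.1 + 0.097×5.9 + 0.31×10) = 84.69/4.818 = 17.58 kJ/min.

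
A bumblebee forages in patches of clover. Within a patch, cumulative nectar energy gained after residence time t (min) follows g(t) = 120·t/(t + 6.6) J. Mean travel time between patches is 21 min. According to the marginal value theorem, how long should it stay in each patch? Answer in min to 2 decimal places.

Maximise g(t)/(T+t): set derivative to zero → g'(t)(T+t) = g(t).
g'(t) = 120·6.6/(t + 6.6)². Setting 120·6.6/(t+6.6)² = 120t/[(t+6.6)(21+t)] gives 6.6(21+t) = t(t+6.6), so t² = 6.6×21 = 138.6.
t* = √138.6 = 11.77 min.

11.77 min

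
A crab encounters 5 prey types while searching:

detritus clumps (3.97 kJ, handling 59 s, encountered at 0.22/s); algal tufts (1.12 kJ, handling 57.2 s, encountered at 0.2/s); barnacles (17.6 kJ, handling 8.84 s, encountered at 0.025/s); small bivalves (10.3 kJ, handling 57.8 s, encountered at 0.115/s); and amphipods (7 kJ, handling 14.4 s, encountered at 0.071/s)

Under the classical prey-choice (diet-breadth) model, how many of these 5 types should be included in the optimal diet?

E/h in descending order: barnacles 1.99, amphipods 0.486, small bivalves 0.178, detritus clumps 0.0673, algal tufts 0.0196 kJ/s. The optimal diet is the largest prefix of this list for which every included type satisfies E_i/h_i > R on the types above it.
Rate on top 1: 0.3604. amphipods: 0.486 > 0.3604 → include.
Rate on top 2: 0.4177. small bivalves: 0.178 < 0.4177 → exclude; stop.
Optimal diet: barnacles, amphipods — 2 of 5 types.

2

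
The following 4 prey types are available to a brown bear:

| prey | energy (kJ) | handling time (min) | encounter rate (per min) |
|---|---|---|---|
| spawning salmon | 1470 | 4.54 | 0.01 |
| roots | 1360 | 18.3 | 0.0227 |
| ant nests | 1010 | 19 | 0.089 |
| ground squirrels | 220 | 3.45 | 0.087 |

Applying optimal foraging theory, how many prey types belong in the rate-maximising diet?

Profitabilities (E/h, kJ/min): spawning salmon 324, roots 74.3, ground squirrels 63.8, ant nests 53.2. Add prey in this order while the next type's profitability exceeds the intake rate on those already taken.
Rate on top 1: 14.06. roots: 74.3 > 14.06 → include.
Rate on top 2: 31.2. ground squirrels: 63.8 > 31.2 → include.
Rate on top 3: 36.75. ant nests: 53.2 > 36.75 → include.
Optimal diet: spawning salmon, roots, ground squirrels, ant nests — 4 of 4 types.

4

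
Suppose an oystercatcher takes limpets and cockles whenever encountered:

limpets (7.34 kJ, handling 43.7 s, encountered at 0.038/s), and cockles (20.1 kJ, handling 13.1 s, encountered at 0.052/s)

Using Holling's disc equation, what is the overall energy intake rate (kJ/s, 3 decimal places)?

R = (0.038×7.34 + 0.052×20.1) / (1 + 0.038×43.7 + 0.052×13.1) = 1.324/3.342 = 0.3962 kJ/s.

0.396 kJ/s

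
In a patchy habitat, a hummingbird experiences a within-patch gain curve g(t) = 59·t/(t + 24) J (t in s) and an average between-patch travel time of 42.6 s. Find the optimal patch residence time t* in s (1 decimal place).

32.0 s

Optimal t* satisfies g'(t*) = g(t*)/(T + t*).
g'(t) = 59·24/(t + 24)². Setting 59·24/(t+24)² = 59t/[(t+24)(42.6+t)] gives 24(42.6+t) = t(t+24), so t² = 24×42.6 = 1022.
t* = √1022 = 31.97 s.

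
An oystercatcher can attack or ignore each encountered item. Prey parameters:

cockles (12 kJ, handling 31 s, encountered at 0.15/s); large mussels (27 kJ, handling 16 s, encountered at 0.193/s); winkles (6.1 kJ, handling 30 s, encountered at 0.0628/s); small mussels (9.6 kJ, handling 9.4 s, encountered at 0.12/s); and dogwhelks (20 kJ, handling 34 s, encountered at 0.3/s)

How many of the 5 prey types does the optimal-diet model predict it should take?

1

E/h in descending order: large mussels 1.69, small mussels 1.02, dogwhelks 0.588, cockles 0.387, winkles 0.203 kJ/s. The optimal diet is the largest prefix of this list for which every included type satisfies E_i/h_i > R on the types above it.
Rate on top 1: 1.275. small mussels: 1.02 < 1.275 → exclude; stop.
Optimal diet: large mussels — 1 of 5 types.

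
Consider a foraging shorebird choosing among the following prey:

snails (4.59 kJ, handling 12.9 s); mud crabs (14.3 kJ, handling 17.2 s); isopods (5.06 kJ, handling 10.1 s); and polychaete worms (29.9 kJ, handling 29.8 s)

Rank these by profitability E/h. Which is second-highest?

mud crabs

In descending order of E/h:
polychaete worms: 29.9/29.8 = 1 kJ/s
mud crabs: 14.3/17.2 = 0.831 kJ/s
isopods: 5.06/10.1 = 0.501 kJ/s
snails: 4.59/12.9 = 0.356 kJ/s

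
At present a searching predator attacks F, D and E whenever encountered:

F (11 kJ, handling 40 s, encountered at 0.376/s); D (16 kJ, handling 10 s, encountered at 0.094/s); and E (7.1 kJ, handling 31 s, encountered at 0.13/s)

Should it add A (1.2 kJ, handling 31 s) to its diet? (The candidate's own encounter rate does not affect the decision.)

On F, D and E alone, R = ΣλE/(1+Σλh) = 6.563/21.01 = 0.3124 kJ/s.
Profitability of A: 1.2/31 = 0.03871 kJ/s.
0.03871 < 0.3124, so adding A would lower the average — exclude it.

No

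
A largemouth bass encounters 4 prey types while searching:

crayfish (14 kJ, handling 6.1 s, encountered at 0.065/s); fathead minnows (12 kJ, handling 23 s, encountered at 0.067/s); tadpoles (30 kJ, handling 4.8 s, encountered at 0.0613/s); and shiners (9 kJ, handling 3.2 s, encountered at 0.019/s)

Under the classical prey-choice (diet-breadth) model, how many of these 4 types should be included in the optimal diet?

E/h in descending order: tadpoles 6.25, shiners 2.81, crayfish 2.3, fathead minnows 0.522 kJ/s. The optimal diet is the largest prefix of this list for which every included type satisfies E_i/h_i > R on the types above it.
Rate on top 1: 1.421. shiners: 2.81 > 1.421 → include.
Rate on top 2: 1.483. crayfish: 2.3 > 1.483 → include.
Rate on top 3: 1.667. fathead minnows: 0.522 < 1.667 → exclude; stop.
Optimal diet: tadpoles, shiners, crayfish — 3 of 4 types.

3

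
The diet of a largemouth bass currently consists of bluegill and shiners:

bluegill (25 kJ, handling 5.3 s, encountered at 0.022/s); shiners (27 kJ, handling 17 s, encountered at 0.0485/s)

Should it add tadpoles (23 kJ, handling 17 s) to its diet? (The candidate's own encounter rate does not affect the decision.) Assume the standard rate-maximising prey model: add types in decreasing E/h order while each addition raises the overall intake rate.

Current rate: (0.022×25 + 0.0485×27)/(1 + 0.022×5.3 + 0.0485×17) = 0.958 kJ/s.
Profitability of tadpoles: 23/17 = 1.353 kJ/s.
Since 1.353 > R, including tadpoles increases the long-run rate.

Yes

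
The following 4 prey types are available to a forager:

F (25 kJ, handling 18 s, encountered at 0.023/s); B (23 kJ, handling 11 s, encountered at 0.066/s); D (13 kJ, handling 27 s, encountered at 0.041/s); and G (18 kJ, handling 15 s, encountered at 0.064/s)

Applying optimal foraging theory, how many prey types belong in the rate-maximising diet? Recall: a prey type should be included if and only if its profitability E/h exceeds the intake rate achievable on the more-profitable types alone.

E/h in descending order: B 2.09, F 1.39, G 1.2, D 0.481 kJ/s. The optimal diet is the largest prefix of this list for which every included type satisfies E_i/h_i > R on the types above it.
Rate on top 1: 0.8795. F: 1.39 > 0.8795 → include.
Rate on top 2: 0.978. G: 1.2 > 0.978 → include.
Rate on top 3: 1.047. D: 0.481 < 1.047 → exclude; stop.
Optimal diet: B, F, G — 3 of 4 types.

3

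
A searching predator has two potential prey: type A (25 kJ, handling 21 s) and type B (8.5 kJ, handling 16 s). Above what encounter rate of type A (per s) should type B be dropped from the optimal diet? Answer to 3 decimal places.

The zero-one rule: include type B iff E₂/h₂ > λE₁/(1+λh₁). Equality gives the switch point.
λE₁h₂ = E₂ + λE₂h₁ ⇒ λ = E₂/(E₁h₂ − E₂h₁) = 8.5/(400 − 178.5) = 0.03837 per s.

0.038 per s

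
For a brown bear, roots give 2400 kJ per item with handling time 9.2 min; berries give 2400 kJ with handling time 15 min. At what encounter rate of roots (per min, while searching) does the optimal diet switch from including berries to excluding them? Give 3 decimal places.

At the threshold, the rate on roots alone equals the profitability of berries: λ·2400/(1 + λ·9.2) = 2400/15 = 160.
Rearranging, λ(2400 − 160×9.2) = 160, so λ = 160/928 = 0.1724 per min.

0.172 per min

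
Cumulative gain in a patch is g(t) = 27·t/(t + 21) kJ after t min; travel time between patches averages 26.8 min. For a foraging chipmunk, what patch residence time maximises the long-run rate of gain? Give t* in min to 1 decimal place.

Maximise g(t)/(T+t): set derivative to zero → g'(t)(T+t) = g(t).
g'(t) = 27·21/(t + 21)². Setting 27·21/(t+21)² = 27t/[(t+21)(26.8+t)] gives 21(26.8+t) = t(t+21), so t² = 21×26.8 = 562.8.
t* = √562.8 = 23.72 min.

23.7 min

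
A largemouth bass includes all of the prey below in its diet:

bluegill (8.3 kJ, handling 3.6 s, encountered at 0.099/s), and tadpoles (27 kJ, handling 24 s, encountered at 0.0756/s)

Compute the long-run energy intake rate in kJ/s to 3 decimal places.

R = (0.099×8.3 + 0.0756×27) / (1 + 0.099×3.6 + 0.0756×24) = 2.863/3.171 = 0.9029 kJ/s.

0.903 kJ/s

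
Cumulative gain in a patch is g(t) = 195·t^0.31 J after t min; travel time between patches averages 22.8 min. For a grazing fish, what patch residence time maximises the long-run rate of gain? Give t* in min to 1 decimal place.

10.2 min

Optimal t* satisfies g'(t*) = g(t*)/(T + t*).
g'(t) = 0.31·195·t^-0.69. Setting 0.31·195·t^-0.69 = 195·t^0.31/(22.8+t) gives 0.31(22.8+t) = t, so 0.69·t = 0.31×22.8.
t* = 0.31×22.8/0.69 = 10.24 min.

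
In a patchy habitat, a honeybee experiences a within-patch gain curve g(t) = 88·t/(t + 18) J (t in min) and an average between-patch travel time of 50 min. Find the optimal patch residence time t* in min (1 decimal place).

Maximise g(t)/(T+t): set derivative to zero → g'(t)(T+t) = g(t).
g'(t) = 88·18/(t + 18)². Setting 88·18/(t+18)² = 88t/[(t+18)(50+t)] gives 18(50+t) = t(t+18), so t² = 18×50 = 900.
t* = √900 = 30 min.

30.0 min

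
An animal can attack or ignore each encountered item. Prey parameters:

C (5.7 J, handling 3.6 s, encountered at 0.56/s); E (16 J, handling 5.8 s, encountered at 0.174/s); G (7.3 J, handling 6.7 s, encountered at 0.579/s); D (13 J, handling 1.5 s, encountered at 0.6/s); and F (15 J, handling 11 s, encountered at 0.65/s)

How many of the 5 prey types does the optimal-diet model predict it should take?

1

E/h in descending order: D 8.67, E 2.76, C 1.58, F 1.36, G 1.09 J/s. The optimal diet is the largest prefix of this list for which every included type satisfies E_i/h_i > R on the types above it.
Rate on top 1: 4.105. E: 2.76 < 4.105 → exclude; stop.
Optimal diet: D — 1 of 5 types.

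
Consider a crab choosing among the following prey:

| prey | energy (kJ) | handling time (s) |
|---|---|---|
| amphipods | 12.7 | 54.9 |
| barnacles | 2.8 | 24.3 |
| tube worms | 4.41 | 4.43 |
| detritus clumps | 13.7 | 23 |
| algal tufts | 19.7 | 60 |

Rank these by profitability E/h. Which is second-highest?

In descending order of E/h:
tube worms: 4.41/4.43 = 0.995 kJ/s
detritus clumps: 13.7/23 = 0.596 kJ/s
algal tufts: 19.7/60 = 0.328 kJ/s
amphipods: 12.7/54.9 = 0.231 kJ/s
barnacles: 2.8/24.3 = 0.115 kJ/s

detritus clumps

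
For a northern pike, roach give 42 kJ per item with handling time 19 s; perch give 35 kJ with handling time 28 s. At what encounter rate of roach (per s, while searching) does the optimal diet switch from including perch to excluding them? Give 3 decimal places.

0.068 per s

At the threshold, the rate on roach alone equals the profitability of perch: λ·42/(1 + λ·19) = 35/28 = 1.25.
Rearranging, λ(42 − 1.25×19) = 1.25, so λ = 1.25/18.25 = 0.06849 per s.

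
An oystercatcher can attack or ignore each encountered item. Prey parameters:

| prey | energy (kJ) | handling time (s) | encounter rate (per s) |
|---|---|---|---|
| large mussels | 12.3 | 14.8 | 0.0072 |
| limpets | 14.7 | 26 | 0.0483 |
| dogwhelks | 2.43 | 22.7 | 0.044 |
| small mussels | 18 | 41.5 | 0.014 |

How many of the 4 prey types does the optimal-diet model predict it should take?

3

E/h in descending order: large mussels 0.831, limpets 0.565, small mussels 0.434, dogwhelks 0.107 kJ/s. The optimal diet is the largest prefix of this list for which every included type satisfies E_i/h_i > R on the types above it.
Rate on top 1: 0.08003. limpets: 0.565 > 0.08003 → include.
Rate on top 2: 0.338. small mussels: 0.434 > 0.338 → include.
Rate on top 3: 0.3569. dogwhelks: 0.107 < 0.3569 → exclude; stop.
Optimal diet: large mussels, limpets, small mussels — 3 of 4 types.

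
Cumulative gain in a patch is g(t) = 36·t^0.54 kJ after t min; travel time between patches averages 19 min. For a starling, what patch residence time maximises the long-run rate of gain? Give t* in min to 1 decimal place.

22.3 min

Optimal t* satisfies g'(t*) = g(t*)/(T + t*).
g'(t) = 0.54·36·t^-0.46. Setting 0.54·36·t^-0.46 = 36·t^0.54/(19+t) gives 0.54(19+t) = t, so 0.46·t = 0.54×19.
t* = 0.54×19/0.46 = 22.3 min.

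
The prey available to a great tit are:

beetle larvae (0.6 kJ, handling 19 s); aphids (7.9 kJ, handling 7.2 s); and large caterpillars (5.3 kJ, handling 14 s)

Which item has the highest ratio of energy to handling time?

In descending order of E/h:
aphids: 7.9/7.2 = 1.1 kJ/s
large caterpillars: 5.3/14 = 0.379 kJ/s
beetle larvae: 0.6/19 = 0.0316 kJ/s

aphids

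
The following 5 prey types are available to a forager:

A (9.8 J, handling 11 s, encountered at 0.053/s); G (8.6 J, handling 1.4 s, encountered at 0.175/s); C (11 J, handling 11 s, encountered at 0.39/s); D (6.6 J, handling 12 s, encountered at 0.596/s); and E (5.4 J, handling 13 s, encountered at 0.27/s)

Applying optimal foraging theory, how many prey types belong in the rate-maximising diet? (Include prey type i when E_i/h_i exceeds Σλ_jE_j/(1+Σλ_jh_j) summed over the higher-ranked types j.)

1

E/h in descending order: G 6.14, C 1, A 0.891, D 0.55, E 0.415 J/s. The optimal diet is the largest prefix of this list for which every included type satisfies E_i/h_i > R on the types above it.
Rate on top 1: 1.209. C: 1 < 1.209 → exclude; stop.
Optimal diet: G — 1 of 5 types.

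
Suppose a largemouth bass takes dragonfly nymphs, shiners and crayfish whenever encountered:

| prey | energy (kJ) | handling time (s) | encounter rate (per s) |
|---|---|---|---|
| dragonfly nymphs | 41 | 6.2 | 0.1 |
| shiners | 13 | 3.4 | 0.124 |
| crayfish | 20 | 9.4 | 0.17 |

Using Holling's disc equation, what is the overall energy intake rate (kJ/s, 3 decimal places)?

2.504 kJ/s

Energy encountered per unit search time: 0.1×41 + 0.124×13 + 0.17×20 = 9.112 kJ/s.
Handling time per unit search time: 0.1×6.2 + 0.124×3.4 + 0.17×9.4 = 2.64.
Rate = 9.112/(1 + 2.64) = 2.504 kJ/s.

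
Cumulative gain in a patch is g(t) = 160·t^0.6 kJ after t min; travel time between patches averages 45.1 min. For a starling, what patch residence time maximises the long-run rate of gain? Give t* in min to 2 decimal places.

Maximise g(t)/(T+t): set derivative to zero → g'(t)(T+t) = g(t).
g'(t) = 0.6·160·t^-0.4. Setting 0.6·160·t^-0.4 = 160·t^0.6/(45.1+t) gives 0.6(45.1+t) = t, so 0.40·t = 0.6×45.1.
t* = 0.6×45.1/0.40 = 67.65 min.

67.65 min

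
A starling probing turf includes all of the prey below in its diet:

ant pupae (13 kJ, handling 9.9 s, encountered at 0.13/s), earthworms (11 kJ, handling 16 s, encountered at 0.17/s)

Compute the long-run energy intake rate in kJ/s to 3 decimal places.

0.711 kJ/s

R = Σλ_iE_i / (1 + Σλ_ih_i)
Numerator: 0.13×13 + 0.17×11 = 3.56
Denominator: 1 + 0.13×9.9 + 0.17×16 = 5.007
R = 3.56/5.007 = 0.711 kJ/s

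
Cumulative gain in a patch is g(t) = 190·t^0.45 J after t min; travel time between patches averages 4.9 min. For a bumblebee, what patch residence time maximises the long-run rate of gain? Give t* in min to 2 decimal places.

Maximise g(t)/(T+t): set derivative to zero → g'(t)(T+t) = g(t).
g'(t) = 0.45·190·t^-0.55. Setting 0.45·190·t^-0.55 = 190·t^0.45/(4.9+t) gives 0.45(4.9+t) = t, so 0.55·t = 0.45×4.9.
t* = 0.45×4.9/0.55 = 4.009 min.

4.01 min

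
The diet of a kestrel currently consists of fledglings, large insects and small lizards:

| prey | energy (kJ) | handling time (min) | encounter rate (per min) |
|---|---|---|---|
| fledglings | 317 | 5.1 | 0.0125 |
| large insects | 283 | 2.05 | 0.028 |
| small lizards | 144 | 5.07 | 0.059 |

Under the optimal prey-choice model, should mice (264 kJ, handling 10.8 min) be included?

Current rate: (0.0125×317 + 0.028×283 + 0.059×144)/(1 + 0.0125×5.1 + 0.028×2.05 + 0.059×5.07) = 14.35 kJ/min.
mice: E/h = 264/10.8 = 24.44 kJ/min.
24.44 > 14.35, so adding mice raises the average — include it.

Yes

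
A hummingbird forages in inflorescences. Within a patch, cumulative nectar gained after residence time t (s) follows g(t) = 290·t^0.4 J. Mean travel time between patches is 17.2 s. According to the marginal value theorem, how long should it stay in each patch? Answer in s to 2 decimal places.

11.47 s

By the marginal value theorem, leave when the instantaneous gain rate g'(t) equals the habitat-wide average g(t)/(T + t).
g'(t) = 0.4·290·t^-0.6. Setting 0.4·290·t^-0.6 = 290·t^0.4/(17.2+t) gives 0.4(17.2+t) = t, so 0.60·t = 0.4×17.2.
t* = 0.4×17.2/0.60 = 11.47 s.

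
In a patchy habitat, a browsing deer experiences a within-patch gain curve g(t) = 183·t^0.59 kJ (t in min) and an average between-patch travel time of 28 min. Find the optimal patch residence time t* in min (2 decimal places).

By the marginal value theorem, leave when the instantaneous gain rate g'(t) equals the habitat-wide average g(t)/(T + t).
g'(t) = 0.59·183·t^-0.41. Setting 0.59·183·t^-0.41 = 183·t^0.59/(28+t) gives 0.59(28+t) = t, so 0.41·t = 0.59×28.
t* = 0.59×28/0.41 = 40.29 min.

40.29 min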